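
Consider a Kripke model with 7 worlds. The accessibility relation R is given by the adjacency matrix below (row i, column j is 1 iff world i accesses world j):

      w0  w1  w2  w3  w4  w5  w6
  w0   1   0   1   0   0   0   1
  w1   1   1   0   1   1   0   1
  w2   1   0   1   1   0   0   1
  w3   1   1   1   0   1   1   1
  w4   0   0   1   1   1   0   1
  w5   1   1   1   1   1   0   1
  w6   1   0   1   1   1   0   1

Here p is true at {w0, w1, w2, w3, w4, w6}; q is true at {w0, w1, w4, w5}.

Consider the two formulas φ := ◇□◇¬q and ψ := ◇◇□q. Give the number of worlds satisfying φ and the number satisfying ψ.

For ◇□◇¬q:
w0: successors {w0, w2, w6}; □◇¬q there: w0:T, w2:T, w6:T. ✓
w1: successors {w0, w1, w3, w4, w6}; □◇¬q there: w0:T, w1:T, w3:T, w4:T, w6:T. ✓
w2: successors {w0, w2, w3, w6}; □◇¬q there: w0:T, w2:T, w3:T, w6:T. ✓
w3: successors {w0, w1, w2, w4, w5, w6}; □◇¬q there: w0:T, w1:T, w2:T, w4:T, w5:T, w6:T. ✓
w4: successors {w2, w3, w4, w6}; □◇¬q there: w2:T, w3:T, w4:T, w6:T. ✓
w5: successors {w0, w1, w2, w3, w4, w6}; □◇¬q there: w0:T, w1:T, w2:T, w3:T, w4:T, w6:T. ✓
w6: successors {w0, w2, w3, w4, w6}; □◇¬q there: w0:T, w2:T, w3:T, w4:T, w6:T. ✓
— 7 worlds.
For ◇◇□q:
w0: successors {w0, w2, w6}; ◇□q there: w0:F, w2:F, w6:F. ✗
w1: successors {w0, w1, w3, w4, w6}; ◇□q there: w0:F, w1:F, w3:F, w4:F, w6:F. ✗
w2: successors {w0, w2, w3, w6}; ◇□q there: w0:F, w2:F, w3:F, w6:F. ✗
w3: successors {w0, w1, w2, w4, w5, w6}; ◇□q there: w0:F, w1:F, w2:F, w4:F, w5:F, w6:F. ✗
w4: successors {w2, w3, w4, w6}; ◇□q there: w2:F, w3:F, w4:F, w6:F. ✗
w5: successors {w0, w1, w2, w3, w4, w6}; ◇□q there: w0:F, w1:F, w2:F, w3:F, w4:F, w6:F. ✗
w6: successors {w0, w2, w3, w4, w6}; ◇□q there: w0:F, w2:F, w3:F, w4:F, w6:F. ✗
— 0 worlds.

7 and 0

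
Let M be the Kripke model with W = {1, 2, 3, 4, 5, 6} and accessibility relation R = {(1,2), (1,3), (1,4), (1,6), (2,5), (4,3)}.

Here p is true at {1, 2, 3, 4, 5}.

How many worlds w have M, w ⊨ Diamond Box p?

3

1: successors {2, 3, 4, 6}; Box p there: 2:T, 3:T, 4:T, 6:T. ✓
2: successors {5}; Box p there: 5:T. ✓
3: no successors, so Diamond Box p fails. ✗
4: successors {3}; Box p there: 3:T. ✓
5: no successors, so Diamond Box p fails. ✗
6: no successors, so Diamond Box p fails. ✗
Satisfying worlds: {1, 2, 4}.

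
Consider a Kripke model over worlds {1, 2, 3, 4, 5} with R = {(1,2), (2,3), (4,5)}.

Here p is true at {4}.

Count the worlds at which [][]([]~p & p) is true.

1: successors {2}; []([]~p & p) there: 2:F. ✗
2: successors {3}; []([]~p & p) there: 3:T. ✓
3: no successors, so [][]([]~p & p) holds vacuously. ✓
4: successors {5}; []([]~p & p) there: 5:T. ✓
5: no successors, so [][]([]~p & p) holds vacuously. ✓
Satisfying worlds: {2, 3, 4, 5}.

4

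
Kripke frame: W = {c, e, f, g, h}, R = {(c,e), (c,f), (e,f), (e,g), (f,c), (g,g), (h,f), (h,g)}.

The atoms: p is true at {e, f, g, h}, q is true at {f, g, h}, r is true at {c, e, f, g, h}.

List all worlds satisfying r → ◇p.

c: r is T, ◇p is T. ✓
e: r is T, ◇p is T. ✓
f: r is T, ◇p is F. ✗
g: r is T, ◇p is T. ✓
h: r is T, ◇p is T. ✓

{c, e, g, h}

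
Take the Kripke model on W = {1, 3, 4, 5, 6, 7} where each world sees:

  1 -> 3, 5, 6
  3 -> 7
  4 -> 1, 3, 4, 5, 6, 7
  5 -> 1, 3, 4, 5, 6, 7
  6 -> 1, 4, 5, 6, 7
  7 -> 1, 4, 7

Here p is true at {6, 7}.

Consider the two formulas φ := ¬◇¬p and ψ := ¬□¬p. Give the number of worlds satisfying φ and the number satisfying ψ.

For ¬◇¬p:
1: ◇¬p is T. ✗
3: ◇¬p is F. ✓
4: ◇¬p is T. ✗
5: ◇¬p is T. ✗
6: ◇¬p is T. ✗
7: ◇¬p is T. ✗
— 1 world.
For ¬□¬p:
1: □¬p is F. ✓
3: □¬p is F. ✓
4: □¬p is F. ✓
5: □¬p is F. ✓
6: □¬p is F. ✓
7: □¬p is F. ✓
— 6 worlds.

1 and 6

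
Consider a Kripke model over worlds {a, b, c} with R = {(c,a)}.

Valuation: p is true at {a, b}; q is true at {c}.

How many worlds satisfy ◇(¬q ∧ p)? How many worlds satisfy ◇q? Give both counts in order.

For ◇(¬q ∧ p):
a: no successors, so ◇(¬q ∧ p) fails. ✗
b: no successors, so ◇(¬q ∧ p) fails. ✗
c: successors {a}; ¬q ∧ p there: a:T. ✓
— 1 world.
For ◇q:
a: no successors, so ◇q fails. ✗
b: no successors, so ◇q fails. ✗
c: successors {a}; q there: a:F. ✗
— 0 worlds.

1 and 0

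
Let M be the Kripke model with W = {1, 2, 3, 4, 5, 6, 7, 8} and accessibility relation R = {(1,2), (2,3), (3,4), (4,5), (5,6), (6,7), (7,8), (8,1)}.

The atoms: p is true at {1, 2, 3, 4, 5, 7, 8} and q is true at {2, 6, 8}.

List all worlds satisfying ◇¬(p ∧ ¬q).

{1, 5, 7}

1: successors {2}; ¬(p ∧ ¬q) there: 2:T. ✓
2: successors {3}; ¬(p ∧ ¬q) there: 3:F. ✗
3: successors {4}; ¬(p ∧ ¬q) there: 4:F. ✗
4: successors {5}; ¬(p ∧ ¬q) there: 5:F. ✗
5: successors {6}; ¬(p ∧ ¬q) there: 6:T. ✓
6: successors {7}; ¬(p ∧ ¬q) there: 7:F. ✗
7: successors {8}; ¬(p ∧ ¬q) there: 8:T. ✓
8: successors {1}; ¬(p ∧ ¬q) there: 1:F. ✗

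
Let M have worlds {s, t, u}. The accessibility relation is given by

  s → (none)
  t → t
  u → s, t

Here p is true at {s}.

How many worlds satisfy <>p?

s: no successors, so <>p fails. ✗
t: successors {t}; p there: t:F. ✗
u: successors {s, t}; p there: s:T, t:F. ✓
Satisfying worlds: {u}.

1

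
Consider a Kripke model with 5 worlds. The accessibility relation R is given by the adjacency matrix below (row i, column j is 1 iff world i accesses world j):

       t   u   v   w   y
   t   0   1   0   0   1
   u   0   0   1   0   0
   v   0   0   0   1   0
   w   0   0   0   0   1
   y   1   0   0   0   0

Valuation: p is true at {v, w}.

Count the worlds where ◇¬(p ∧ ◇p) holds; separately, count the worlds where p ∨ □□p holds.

4 and 3

For ◇¬(p ∧ ◇p):
t: successors {u, y}; ¬(p ∧ ◇p) there: u:T, y:T. ✓
u: successors {v}; ¬(p ∧ ◇p) there: v:F. ✗
v: successors {w}; ¬(p ∧ ◇p) there: w:T. ✓
w: successors {y}; ¬(p ∧ ◇p) there: y:T. ✓
y: successors {t}; ¬(p ∧ ◇p) there: t:T. ✓
— 4 worlds.
For p ∨ □□p:
t: p is F, □□p is F. ✗
u: p is F, □□p is T. ✓
v: p is T, □□p is F. ✓
w: p is T, □□p is F. ✓
y: p is F, □□p is F. ✗
— 3 worlds.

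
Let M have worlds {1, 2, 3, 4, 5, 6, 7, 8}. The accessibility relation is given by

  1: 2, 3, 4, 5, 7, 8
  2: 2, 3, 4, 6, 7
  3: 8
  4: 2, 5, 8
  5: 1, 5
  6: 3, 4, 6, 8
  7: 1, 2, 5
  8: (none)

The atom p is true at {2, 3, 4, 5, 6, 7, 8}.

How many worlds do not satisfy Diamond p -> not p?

6

1: Diamond p is T, not p is T. ✓
2: Diamond p is T, not p is F. ✗
3: Diamond p is T, not p is F. ✗
4: Diamond p is T, not p is F. ✗
5: Diamond p is T, not p is F. ✗
6: Diamond p is T, not p is F. ✗
7: Diamond p is T, not p is F. ✗
8: Diamond p is F, not p is F. ✓
Satisfying worlds: {1, 8}.
So Diamond p -> not p fails at the other 6 worlds.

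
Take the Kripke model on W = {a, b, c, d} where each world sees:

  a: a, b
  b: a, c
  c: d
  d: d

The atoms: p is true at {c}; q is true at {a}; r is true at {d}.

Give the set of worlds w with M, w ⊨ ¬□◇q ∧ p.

a: ¬□◇q is F, p is F. ✗
b: ¬□◇q is T, p is F. ✗
c: ¬□◇q is T, p is T. ✓
d: ¬□◇q is T, p is F. ✗

{c}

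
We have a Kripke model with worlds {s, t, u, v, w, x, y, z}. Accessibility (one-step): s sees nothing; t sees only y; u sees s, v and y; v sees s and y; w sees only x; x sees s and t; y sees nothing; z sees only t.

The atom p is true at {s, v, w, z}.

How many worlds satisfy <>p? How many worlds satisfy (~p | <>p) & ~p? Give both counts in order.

For <>p:
s: no successors, so <>p fails. ✗
t: successors {y}; p there: y:F. ✗
u: successors {s, v, y}; p there: s:T, v:T, y:F. ✓
v: successors {s, y}; p there: s:T, y:F. ✓
w: successors {x}; p there: x:F. ✗
x: successors {s, t}; p there: s:T, t:F. ✓
y: no successors, so <>p fails. ✗
z: successors {t}; p there: t:F. ✗
— 3 worlds.
For (~p | <>p) & ~p:
s: ~p | <>p is F, ~p is F. ✗
t: ~p | <>p is T, ~p is T. ✓
u: ~p | <>p is T, ~p is T. ✓
v: ~p | <>p is T, ~p is F. ✗
w: ~p | <>p is F, ~p is F. ✗
x: ~p | <>p is T, ~p is T. ✓
y: ~p | <>p is T, ~p is T. ✓
z: ~p | <>p is F, ~p is F. ✗
— 4 worlds.

3 and 4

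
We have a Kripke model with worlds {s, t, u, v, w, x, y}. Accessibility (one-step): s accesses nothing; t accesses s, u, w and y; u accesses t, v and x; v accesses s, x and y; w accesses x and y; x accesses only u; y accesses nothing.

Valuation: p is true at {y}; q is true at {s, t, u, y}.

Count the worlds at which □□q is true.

s: no successors, so □□q holds vacuously. ✓
t: successors {s, u, w, y}; □q there: s:T, u:F, w:F, y:T. ✗
u: successors {t, v, x}; □q there: t:F, v:F, x:T. ✗
v: successors {s, x, y}; □q there: s:T, x:T, y:T. ✓
w: successors {x, y}; □q there: x:T, y:T. ✓
x: successors {u}; □q there: u:F. ✗
y: no successors, so □□q holds vacuously. ✓
Satisfying worlds: {s, v, w, y}.

4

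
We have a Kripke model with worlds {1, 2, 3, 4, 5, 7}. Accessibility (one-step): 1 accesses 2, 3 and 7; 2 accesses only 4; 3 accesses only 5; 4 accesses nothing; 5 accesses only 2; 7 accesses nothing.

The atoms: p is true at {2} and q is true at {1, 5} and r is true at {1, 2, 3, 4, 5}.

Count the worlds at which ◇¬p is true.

1: successors {2, 3, 7}; ¬p there: 2:F, 3:T, 7:T. ✓
2: successors {4}; ¬p there: 4:T. ✓
3: successors {5}; ¬p there: 5:T. ✓
4: no successors, so ◇¬p fails. ✗
5: successors {2}; ¬p there: 2:F. ✗
7: no successors, so ◇¬p fails. ✗
Satisfying worlds: {1, 2, 3}.

3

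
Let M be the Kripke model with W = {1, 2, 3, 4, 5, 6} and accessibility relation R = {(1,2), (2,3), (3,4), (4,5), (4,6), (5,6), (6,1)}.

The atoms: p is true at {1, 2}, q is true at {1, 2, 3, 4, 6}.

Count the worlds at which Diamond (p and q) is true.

2

1: successors {2}; p and q there: 2:T. ✓
2: successors {3}; p and q there: 3:F. ✗
3: successors {4}; p and q there: 4:F. ✗
4: successors {5, 6}; p and q there: 5:F, 6:F. ✗
5: successors {6}; p and q there: 6:F. ✗
6: successors {1}; p and q there: 1:T. ✓
Satisfying worlds: {1, 6}.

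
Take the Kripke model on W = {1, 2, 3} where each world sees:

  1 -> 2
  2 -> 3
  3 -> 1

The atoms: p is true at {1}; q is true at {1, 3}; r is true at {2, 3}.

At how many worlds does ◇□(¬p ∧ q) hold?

1: successors {2}; □(¬p ∧ q) there: 2:T. ✓
2: successors {3}; □(¬p ∧ q) there: 3:F. ✗
3: successors {1}; □(¬p ∧ q) there: 1:F. ✗
Satisfying worlds: {1}.

1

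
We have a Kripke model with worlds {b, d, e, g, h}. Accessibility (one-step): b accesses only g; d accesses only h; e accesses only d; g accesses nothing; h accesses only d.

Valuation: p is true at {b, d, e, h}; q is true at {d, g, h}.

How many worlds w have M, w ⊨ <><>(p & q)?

b: successors {g}; <>(p & q) there: g:F. ✗
d: successors {h}; <>(p & q) there: h:T. ✓
e: successors {d}; <>(p & q) there: d:T. ✓
g: no successors, so <><>(p & q) fails. ✗
h: successors {d}; <>(p & q) there: d:T. ✓
Satisfying worlds: {d, e, h}.

3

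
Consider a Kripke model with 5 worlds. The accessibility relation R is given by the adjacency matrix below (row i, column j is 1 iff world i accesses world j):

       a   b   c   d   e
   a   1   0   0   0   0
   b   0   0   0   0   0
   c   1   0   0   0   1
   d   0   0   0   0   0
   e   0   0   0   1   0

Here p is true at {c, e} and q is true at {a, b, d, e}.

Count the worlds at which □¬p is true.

a: successors {a}; ¬p there: a:T. ✓
b: no successors, so □¬p holds vacuously. ✓
c: successors {a, e}; ¬p there: a:T, e:F. ✗
d: no successors, so □¬p holds vacuously. ✓
e: successors {d}; ¬p there: d:T. ✓
Satisfying worlds: {a, b, d, e}.

4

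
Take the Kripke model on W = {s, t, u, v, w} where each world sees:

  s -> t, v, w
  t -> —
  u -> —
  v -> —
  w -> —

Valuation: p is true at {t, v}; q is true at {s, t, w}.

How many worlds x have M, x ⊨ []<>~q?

s: successors {t, v, w}; <>~q there: t:F, v:F, w:F. ✗
t: no successors, so []<>~q holds vacuously. ✓
u: no successors, so []<>~q holds vacuously. ✓
v: no successors, so []<>~q holds vacuously. ✓
w: no successors, so []<>~q holds vacuously. ✓
Satisfying worlds: {t, u, v, w}.

4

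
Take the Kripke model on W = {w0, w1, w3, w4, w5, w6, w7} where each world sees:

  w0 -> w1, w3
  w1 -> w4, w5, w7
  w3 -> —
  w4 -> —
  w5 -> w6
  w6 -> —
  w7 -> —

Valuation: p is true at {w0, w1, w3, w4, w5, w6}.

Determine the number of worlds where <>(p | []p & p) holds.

w0: successors {w1, w3}; p | []p & p there: w1:T, w3:T. ✓
w1: successors {w4, w5, w7}; p | []p & p there: w4:T, w5:T, w7:F. ✓
w3: no successors, so <>(p | []p & p) fails. ✗
w4: no successors, so <>(p | []p & p) fails. ✗
w5: successors {w6}; p | []p & p there: w6:T. ✓
w6: no successors, so <>(p | []p & p) fails. ✗
w7: no successors, so <>(p | []p & p) fails. ✗
Satisfying worlds: {w0, w1, w5}.

3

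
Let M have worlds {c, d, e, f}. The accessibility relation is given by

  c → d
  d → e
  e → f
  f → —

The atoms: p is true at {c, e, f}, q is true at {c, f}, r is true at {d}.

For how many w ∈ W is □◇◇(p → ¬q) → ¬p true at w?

c: □◇◇(p → ¬q) is F, ¬p is F. ✓
d: □◇◇(p → ¬q) is F, ¬p is T. ✓
e: □◇◇(p → ¬q) is F, ¬p is F. ✓
f: □◇◇(p → ¬q) is T, ¬p is F. ✗
Satisfying worlds: {c, d, e}.

3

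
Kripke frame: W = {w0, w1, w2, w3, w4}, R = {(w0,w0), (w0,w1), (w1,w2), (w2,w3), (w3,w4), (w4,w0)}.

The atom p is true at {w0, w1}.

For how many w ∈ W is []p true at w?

w0: successors {w0, w1}; p there: w0:T, w1:T. ✓
w1: successors {w2}; p there: w2:F. ✗
w2: successors {w3}; p there: w3:F. ✗
w3: successors {w4}; p there: w4:F. ✗
w4: successors {w0}; p there: w0:T. ✓
Satisfying worlds: {w0, w4}.

2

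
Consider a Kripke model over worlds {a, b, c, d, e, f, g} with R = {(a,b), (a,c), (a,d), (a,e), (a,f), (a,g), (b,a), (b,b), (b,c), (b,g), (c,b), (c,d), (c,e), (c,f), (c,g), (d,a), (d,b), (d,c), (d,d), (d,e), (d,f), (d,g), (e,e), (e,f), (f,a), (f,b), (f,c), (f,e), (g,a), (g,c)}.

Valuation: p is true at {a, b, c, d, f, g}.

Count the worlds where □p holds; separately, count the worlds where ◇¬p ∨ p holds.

2 and 7

For □p:
a: successors {b, c, d, e, f, g}; p there: b:T, c:T, d:T, e:F, f:T, g:T. ✗
b: successors {a, b, c, g}; p there: a:T, b:T, c:T, g:T. ✓
c: successors {b, d, e, f, g}; p there: b:T, d:T, e:F, f:T, g:T. ✗
d: successors {a, b, c, d, e, f, g}; p there: a:T, b:T, c:T, d:T, e:F, f:T, g:T. ✗
e: successors {e, f}; p there: e:F, f:T. ✗
f: successors {a, b, c, e}; p there: a:T, b:T, c:T, e:F. ✗
g: successors {a, c}; p there: a:T, c:T. ✓
— 2 worlds.
For ◇¬p ∨ p:
a: ◇¬p is T, p is T. ✓
b: ◇¬p is F, p is T. ✓
c: ◇¬p is T, p is T. ✓
d: ◇¬p is T, p is T. ✓
e: ◇¬p is T, p is F. ✓
f: ◇¬p is T, p is T. ✓
g: ◇¬p is F, p is T. ✓
— 7 worlds.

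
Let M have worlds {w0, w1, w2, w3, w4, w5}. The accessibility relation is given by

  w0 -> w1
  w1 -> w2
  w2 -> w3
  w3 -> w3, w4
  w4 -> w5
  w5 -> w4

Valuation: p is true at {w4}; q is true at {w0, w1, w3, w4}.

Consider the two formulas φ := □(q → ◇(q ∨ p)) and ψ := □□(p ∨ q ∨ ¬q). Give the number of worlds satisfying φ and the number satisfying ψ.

For □(q → ◇(q ∨ p)):
w0: successors {w1}; q → ◇(q ∨ p) there: w1:F. ✗
w1: successors {w2}; q → ◇(q ∨ p) there: w2:T. ✓
w2: successors {w3}; q → ◇(q ∨ p) there: w3:T. ✓
w3: successors {w3, w4}; q → ◇(q ∨ p) there: w3:T, w4:F. ✗
w4: successors {w5}; q → ◇(q ∨ p) there: w5:T. ✓
w5: successors {w4}; q → ◇(q ∨ p) there: w4:F. ✗
— 3 worlds.
For □□(p ∨ q ∨ ¬q):
w0: successors {w1}; □(p ∨ q ∨ ¬q) there: w1:T. ✓
w1: successors {w2}; □(p ∨ q ∨ ¬q) there: w2:T. ✓
w2: successors {w3}; □(p ∨ q ∨ ¬q) there: w3:T. ✓
w3: successors {w3, w4}; □(p ∨ q ∨ ¬q) there: w3:T, w4:T. ✓
w4: successors {w5}; □(p ∨ q ∨ ¬q) there: w5:T. ✓
w5: successors {w4}; □(p ∨ q ∨ ¬q) there: w4:T. ✓
— 6 worlds.

3 and 6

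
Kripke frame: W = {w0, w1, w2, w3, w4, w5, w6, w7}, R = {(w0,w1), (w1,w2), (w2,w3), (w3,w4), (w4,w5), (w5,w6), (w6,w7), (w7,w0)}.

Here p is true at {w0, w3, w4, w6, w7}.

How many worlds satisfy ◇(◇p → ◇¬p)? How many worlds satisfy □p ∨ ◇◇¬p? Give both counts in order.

3 and 6

For ◇(◇p → ◇¬p):
w0: successors {w1}; ◇p → ◇¬p there: w1:T. ✓
w1: successors {w2}; ◇p → ◇¬p there: w2:F. ✗
w2: successors {w3}; ◇p → ◇¬p there: w3:F. ✗
w3: successors {w4}; ◇p → ◇¬p there: w4:T. ✓
w4: successors {w5}; ◇p → ◇¬p there: w5:F. ✗
w5: successors {w6}; ◇p → ◇¬p there: w6:F. ✗
w6: successors {w7}; ◇p → ◇¬p there: w7:F. ✗
w7: successors {w0}; ◇p → ◇¬p there: w0:T. ✓
— 3 worlds.
For □p ∨ ◇◇¬p:
w0: □p is F, ◇◇¬p is T. ✓
w1: □p is F, ◇◇¬p is F. ✗
w2: □p is T, ◇◇¬p is F. ✓
w3: □p is T, ◇◇¬p is T. ✓
w4: □p is F, ◇◇¬p is F. ✗
w5: □p is T, ◇◇¬p is F. ✓
w6: □p is T, ◇◇¬p is F. ✓
w7: □p is T, ◇◇¬p is T. ✓
— 6 worlds.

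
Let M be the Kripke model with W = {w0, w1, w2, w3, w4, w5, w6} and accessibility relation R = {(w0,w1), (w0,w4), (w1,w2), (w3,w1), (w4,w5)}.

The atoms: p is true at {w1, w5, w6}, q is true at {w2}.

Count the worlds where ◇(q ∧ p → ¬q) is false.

3

w0: successors {w1, w4}; q ∧ p → ¬q there: w1:T, w4:T. ✓
w1: successors {w2}; q ∧ p → ¬q there: w2:T. ✓
w2: no successors, so ◇(q ∧ p → ¬q) fails. ✗
w3: successors {w1}; q ∧ p → ¬q there: w1:T. ✓
w4: successors {w5}; q ∧ p → ¬q there: w5:T. ✓
w5: no successors, so ◇(q ∧ p → ¬q) fails. ✗
w6: no successors, so ◇(q ∧ p → ¬q) fails. ✗
Satisfying worlds: {w0, w1, w3, w4}.
So ◇(q ∧ p → ¬q) fails at the other 3 worlds.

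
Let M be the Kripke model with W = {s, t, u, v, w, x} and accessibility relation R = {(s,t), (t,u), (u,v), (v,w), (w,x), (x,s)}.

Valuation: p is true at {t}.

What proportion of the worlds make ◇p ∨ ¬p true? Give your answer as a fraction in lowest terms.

5/6

s: ◇p is T, ¬p is T. ✓
t: ◇p is F, ¬p is F. ✗
u: ◇p is F, ¬p is T. ✓
v: ◇p is F, ¬p is T. ✓
w: ◇p is F, ¬p is T. ✓
x: ◇p is F, ¬p is T. ✓
That's 5 of 6 worlds, so 5/6.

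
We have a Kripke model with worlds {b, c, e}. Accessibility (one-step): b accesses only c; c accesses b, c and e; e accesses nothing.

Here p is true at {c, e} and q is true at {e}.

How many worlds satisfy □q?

1

b: successors {c}; q there: c:F. ✗
c: successors {b, c, e}; q there: b:F, c:F, e:T. ✗
e: no successors, so □q holds vacuously. ✓
Satisfying worlds: {e}.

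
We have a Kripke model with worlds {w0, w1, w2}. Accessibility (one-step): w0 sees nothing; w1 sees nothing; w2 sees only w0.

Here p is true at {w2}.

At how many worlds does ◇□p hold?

1

w0: no successors, so ◇□p fails. ✗
w1: no successors, so ◇□p fails. ✗
w2: successors {w0}; □p there: w0:T. ✓
Satisfying worlds: {w2}.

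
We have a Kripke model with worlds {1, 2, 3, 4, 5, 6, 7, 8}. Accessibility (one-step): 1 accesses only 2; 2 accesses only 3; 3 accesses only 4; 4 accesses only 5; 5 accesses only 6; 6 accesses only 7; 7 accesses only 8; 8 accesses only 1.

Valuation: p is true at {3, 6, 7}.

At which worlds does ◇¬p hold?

1: successors {2}; ¬p there: 2:T. ✓
2: successors {3}; ¬p there: 3:F. ✗
3: successors {4}; ¬p there: 4:T. ✓
4: successors {5}; ¬p there: 5:T. ✓
5: successors {6}; ¬p there: 6:F. ✗
6: successors {7}; ¬p there: 7:F. ✗
7: successors {8}; ¬p there: 8:T. ✓
8: successors {1}; ¬p there: 1:T. ✓

{1, 3, 4, 7, 8}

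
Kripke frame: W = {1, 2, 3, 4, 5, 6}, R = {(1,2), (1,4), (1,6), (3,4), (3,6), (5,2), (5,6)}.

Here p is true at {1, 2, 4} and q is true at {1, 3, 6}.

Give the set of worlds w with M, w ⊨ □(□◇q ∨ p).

{1, 2, 3, 4, 5, 6}

1: successors {2, 4, 6}; □◇q ∨ p there: 2:T, 4:T, 6:T. ✓
2: no successors, so □(□◇q ∨ p) holds vacuously. ✓
3: successors {4, 6}; □◇q ∨ p there: 4:T, 6:T. ✓
4: no successors, so □(□◇q ∨ p) holds vacuously. ✓
5: successors {2, 6}; □◇q ∨ p there: 2:T, 6:T. ✓
6: no successors, so □(□◇q ∨ p) holds vacuously. ✓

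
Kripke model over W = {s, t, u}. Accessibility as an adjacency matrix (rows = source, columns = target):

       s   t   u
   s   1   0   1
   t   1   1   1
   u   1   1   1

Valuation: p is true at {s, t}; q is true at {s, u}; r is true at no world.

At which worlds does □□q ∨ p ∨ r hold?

{s, t}

s: □□q ∨ p is T, r is F. ✓
t: □□q ∨ p is T, r is F. ✓
u: □□q ∨ p is F, r is F. ✗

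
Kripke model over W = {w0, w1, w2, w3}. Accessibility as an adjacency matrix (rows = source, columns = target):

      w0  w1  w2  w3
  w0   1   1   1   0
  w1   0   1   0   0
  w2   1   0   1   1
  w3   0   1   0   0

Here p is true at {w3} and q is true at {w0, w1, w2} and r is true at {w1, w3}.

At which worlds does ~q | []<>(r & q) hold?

{w1, w3}

w0: ~q is F, []<>(r & q) is F. ✗
w1: ~q is F, []<>(r & q) is T. ✓
w2: ~q is F, []<>(r & q) is F. ✗
w3: ~q is T, []<>(r & q) is T. ✓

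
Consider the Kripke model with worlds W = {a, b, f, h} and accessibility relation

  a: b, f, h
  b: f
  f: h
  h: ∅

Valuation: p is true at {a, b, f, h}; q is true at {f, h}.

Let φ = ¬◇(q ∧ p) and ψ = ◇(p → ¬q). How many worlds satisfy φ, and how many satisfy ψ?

For ¬◇(q ∧ p):
a: ◇(q ∧ p) is T. ✗
b: ◇(q ∧ p) is T. ✗
f: ◇(q ∧ p) is T. ✗
h: ◇(q ∧ p) is F. ✓
— 1 world.
For ◇(p → ¬q):
a: successors {b, f, h}; p → ¬q there: b:T, f:F, h:F. ✓
b: successors {f}; p → ¬q there: f:F. ✗
f: successors {h}; p → ¬q there: h:F. ✗
h: no successors, so ◇(p → ¬q) fails. ✗
— 1 world.

1 and 1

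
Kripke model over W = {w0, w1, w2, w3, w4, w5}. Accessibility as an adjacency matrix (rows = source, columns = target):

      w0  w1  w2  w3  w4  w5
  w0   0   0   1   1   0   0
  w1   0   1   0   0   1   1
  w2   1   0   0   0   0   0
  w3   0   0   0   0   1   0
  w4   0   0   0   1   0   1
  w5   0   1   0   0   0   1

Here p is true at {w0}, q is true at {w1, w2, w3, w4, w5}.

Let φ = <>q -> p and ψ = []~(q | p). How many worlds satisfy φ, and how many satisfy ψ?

For <>q -> p:
w0: <>q is T, p is T. ✓
w1: <>q is T, p is F. ✗
w2: <>q is F, p is F. ✓
w3: <>q is T, p is F. ✗
w4: <>q is T, p is F. ✗
w5: <>q is T, p is F. ✗
— 2 worlds.
For []~(q | p):
w0: successors {w2, w3}; ~(q | p) there: w2:F, w3:F. ✗
w1: successors {w1, w4, w5}; ~(q | p) there: w1:F, w4:F, w5:F. ✗
w2: successors {w0}; ~(q | p) there: w0:F. ✗
w3: successors {w4}; ~(q | p) there: w4:F. ✗
w4: successors {w3, w5}; ~(q | p) there: w3:F, w5:F. ✗
w5: successors {w1, w5}; ~(q | p) there: w1:F, w5:F. ✗
— 0 worlds.

2 and 0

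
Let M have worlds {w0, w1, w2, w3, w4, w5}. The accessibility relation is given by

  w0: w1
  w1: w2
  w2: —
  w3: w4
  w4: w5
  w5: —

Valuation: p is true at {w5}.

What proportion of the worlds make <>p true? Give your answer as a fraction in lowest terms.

1/6

w0: successors {w1}; p there: w1:F. ✗
w1: successors {w2}; p there: w2:F. ✗
w2: no successors, so <>p fails. ✗
w3: successors {w4}; p there: w4:F. ✗
w4: successors {w5}; p there: w5:T. ✓
w5: no successors, so <>p fails. ✗
That's 1 of 6 worlds, so 1/6.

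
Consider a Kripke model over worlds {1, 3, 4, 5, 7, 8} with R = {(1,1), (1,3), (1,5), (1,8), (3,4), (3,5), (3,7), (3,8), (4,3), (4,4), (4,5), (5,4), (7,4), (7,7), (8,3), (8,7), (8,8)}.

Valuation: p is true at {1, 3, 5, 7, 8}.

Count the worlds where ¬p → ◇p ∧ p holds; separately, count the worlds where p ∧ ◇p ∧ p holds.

For ¬p → ◇p ∧ p:
1: ¬p is F, ◇p ∧ p is T. ✓
3: ¬p is F, ◇p ∧ p is T. ✓
4: ¬p is T, ◇p ∧ p is F. ✗
5: ¬p is F, ◇p ∧ p is F. ✓
7: ¬p is F, ◇p ∧ p is T. ✓
8: ¬p is F, ◇p ∧ p is T. ✓
— 5 worlds.
For p ∧ ◇p ∧ p:
1: p is T, ◇p ∧ p is T. ✓
3: p is T, ◇p ∧ p is T. ✓
4: p is F, ◇p ∧ p is F. ✗
5: p is T, ◇p ∧ p is F. ✗
7: p is T, ◇p ∧ p is T. ✓
8: p is T, ◇p ∧ p is T. ✓
— 4 worlds.

5 and 4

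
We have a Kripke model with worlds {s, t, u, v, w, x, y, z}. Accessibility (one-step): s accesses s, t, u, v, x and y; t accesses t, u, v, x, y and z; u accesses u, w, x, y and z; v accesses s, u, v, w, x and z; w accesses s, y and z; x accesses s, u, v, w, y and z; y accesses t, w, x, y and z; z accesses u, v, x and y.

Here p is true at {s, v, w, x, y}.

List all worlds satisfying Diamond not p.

{s, t, u, v, w, x, y, z}

s: successors {s, t, u, v, x, y}; not p there: s:F, t:T, u:T, v:F, x:F, y:F. ✓
t: successors {t, u, v, x, y, z}; not p there: t:T, u:T, v:F, x:F, y:F, z:T. ✓
u: successors {u, w, x, y, z}; not p there: u:T, w:F, x:F, y:F, z:T. ✓
v: successors {s, u, v, w, x, z}; not p there: s:F, u:T, v:F, w:F, x:F, z:T. ✓
w: successors {s, y, z}; not p there: s:F, y:F, z:T. ✓
x: successors {s, u, v, w, y, z}; not p there: s:F, u:T, v:F, w:F, y:F, z:T. ✓
y: successors {t, w, x, y, z}; not p there: t:T, w:F, x:F, y:F, z:T. ✓
z: successors {u, v, x, y}; not p there: u:T, v:F, x:F, y:F. ✓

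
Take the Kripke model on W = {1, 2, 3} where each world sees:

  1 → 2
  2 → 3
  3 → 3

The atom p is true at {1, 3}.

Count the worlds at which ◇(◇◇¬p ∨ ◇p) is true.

3

1: successors {2}; ◇◇¬p ∨ ◇p there: 2:T. ✓
2: successors {3}; ◇◇¬p ∨ ◇p there: 3:T. ✓
3: successors {3}; ◇◇¬p ∨ ◇p there: 3:T. ✓
Satisfying worlds: {1, 2, 3}.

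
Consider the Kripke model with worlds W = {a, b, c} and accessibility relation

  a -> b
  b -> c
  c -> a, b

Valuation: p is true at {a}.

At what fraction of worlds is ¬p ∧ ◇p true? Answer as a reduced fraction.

a: ¬p is F, ◇p is F. ✗
b: ¬p is T, ◇p is F. ✗
c: ¬p is T, ◇p is T. ✓
That's 1 of 3 worlds, so 1/3.

1/3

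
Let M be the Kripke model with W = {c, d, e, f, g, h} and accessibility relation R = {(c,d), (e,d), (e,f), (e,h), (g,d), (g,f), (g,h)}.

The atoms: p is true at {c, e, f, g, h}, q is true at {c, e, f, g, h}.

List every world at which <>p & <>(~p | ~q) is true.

c: <>p is F, <>(~p | ~q) is T. ✗
d: <>p is F, <>(~p | ~q) is F. ✗
e: <>p is T, <>(~p | ~q) is T. ✓
f: <>p is F, <>(~p | ~q) is F. ✗
g: <>p is T, <>(~p | ~q) is T. ✓
h: <>p is F, <>(~p | ~q) is F. ✗

{e, g}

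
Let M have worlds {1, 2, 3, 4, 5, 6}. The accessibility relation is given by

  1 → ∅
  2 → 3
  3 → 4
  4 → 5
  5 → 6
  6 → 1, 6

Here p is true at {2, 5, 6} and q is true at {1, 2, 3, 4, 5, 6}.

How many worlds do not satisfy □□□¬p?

5

1: no successors, so □□□¬p holds vacuously. ✓
2: successors {3}; □□¬p there: 3:F. ✗
3: successors {4}; □□¬p there: 4:F. ✗
4: successors {5}; □□¬p there: 5:F. ✗
5: successors {6}; □□¬p there: 6:F. ✗
6: successors {1, 6}; □□¬p there: 1:T, 6:F. ✗
Satisfying worlds: {1}.
So □□□¬p fails at the other 5 worlds.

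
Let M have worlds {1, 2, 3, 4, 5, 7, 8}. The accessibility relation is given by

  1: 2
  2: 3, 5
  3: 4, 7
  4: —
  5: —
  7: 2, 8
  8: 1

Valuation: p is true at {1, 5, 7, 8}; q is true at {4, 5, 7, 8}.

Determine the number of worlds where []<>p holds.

1: successors {2}; <>p there: 2:T. ✓
2: successors {3, 5}; <>p there: 3:T, 5:F. ✗
3: successors {4, 7}; <>p there: 4:F, 7:T. ✗
4: no successors, so []<>p holds vacuously. ✓
5: no successors, so []<>p holds vacuously. ✓
7: successors {2, 8}; <>p there: 2:T, 8:T. ✓
8: successors {1}; <>p there: 1:F. ✗
Satisfying worlds: {1, 4, 5, 7}.

4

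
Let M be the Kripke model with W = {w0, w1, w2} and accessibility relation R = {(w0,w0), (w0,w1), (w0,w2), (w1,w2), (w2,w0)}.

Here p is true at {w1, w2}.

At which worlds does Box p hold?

{w1}

w0: successors {w0, w1, w2}; p there: w0:F, w1:T, w2:T. ✗
w1: successors {w2}; p there: w2:T. ✓
w2: successors {w0}; p there: w0:F. ✗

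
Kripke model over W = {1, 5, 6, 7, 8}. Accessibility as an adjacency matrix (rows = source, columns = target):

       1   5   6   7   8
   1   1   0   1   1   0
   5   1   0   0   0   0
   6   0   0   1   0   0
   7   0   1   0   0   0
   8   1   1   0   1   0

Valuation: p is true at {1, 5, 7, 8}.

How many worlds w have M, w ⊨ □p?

3

1: successors {1, 6, 7}; p there: 1:T, 6:F, 7:T. ✗
5: successors {1}; p there: 1:T. ✓
6: successors {6}; p there: 6:F. ✗
7: successors {5}; p there: 5:T. ✓
8: successors {1, 5, 7}; p there: 1:T, 5:T, 7:T. ✓
Satisfying worlds: {5, 7, 8}.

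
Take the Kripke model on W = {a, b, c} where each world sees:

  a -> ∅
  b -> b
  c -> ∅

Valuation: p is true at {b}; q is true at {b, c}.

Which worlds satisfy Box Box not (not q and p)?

a: no successors, so Box Box not (not q and p) holds vacuously. ✓
b: successors {b}; Box not (not q and p) there: b:T. ✓
c: no successors, so Box Box not (not q and p) holds vacuously. ✓

{a, b, c}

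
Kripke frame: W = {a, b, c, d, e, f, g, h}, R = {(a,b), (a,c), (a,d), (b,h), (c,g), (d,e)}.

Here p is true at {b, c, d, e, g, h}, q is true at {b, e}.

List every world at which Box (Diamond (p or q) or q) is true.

a: successors {b, c, d}; Diamond (p or q) or q there: b:T, c:T, d:T. ✓
b: successors {h}; Diamond (p or q) or q there: h:F. ✗
c: successors {g}; Diamond (p or q) or q there: g:F. ✗
d: successors {e}; Diamond (p or q) or q there: e:T. ✓
e: no successors, so Box (Diamond (p or q) or q) holds vacuously. ✓
f: no successors, so Box (Diamond (p or q) or q) holds vacuously. ✓
g: no successors, so Box (Diamond (p or q) or q) holds vacuously. ✓
h: no successors, so Box (Diamond (p or q) or q) holds vacuously. ✓

{a, d, e, f, g, h}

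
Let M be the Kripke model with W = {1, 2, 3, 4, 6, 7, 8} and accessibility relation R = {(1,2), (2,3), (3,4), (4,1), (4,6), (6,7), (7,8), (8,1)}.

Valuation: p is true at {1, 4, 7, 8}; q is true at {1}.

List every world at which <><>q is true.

1: successors {2}; <>q there: 2:F. ✗
2: successors {3}; <>q there: 3:F. ✗
3: successors {4}; <>q there: 4:T. ✓
4: successors {1, 6}; <>q there: 1:F, 6:F. ✗
6: successors {7}; <>q there: 7:F. ✗
7: successors {8}; <>q there: 8:T. ✓
8: successors {1}; <>q there: 1:F. ✗

{3, 7}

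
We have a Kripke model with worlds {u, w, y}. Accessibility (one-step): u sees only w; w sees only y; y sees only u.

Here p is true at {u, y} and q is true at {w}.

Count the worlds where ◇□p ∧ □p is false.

u: ◇□p is T, □p is F. ✗
w: ◇□p is T, □p is T. ✓
y: ◇□p is F, □p is T. ✗
Satisfying worlds: {w}.
So ◇□p ∧ □p fails at the other 2 worlds.

2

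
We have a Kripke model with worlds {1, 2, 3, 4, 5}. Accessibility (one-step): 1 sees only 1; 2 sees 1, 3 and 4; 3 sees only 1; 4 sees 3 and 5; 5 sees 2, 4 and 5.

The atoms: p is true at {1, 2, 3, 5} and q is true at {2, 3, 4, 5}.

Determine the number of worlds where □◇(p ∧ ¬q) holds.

1: successors {1}; ◇(p ∧ ¬q) there: 1:T. ✓
2: successors {1, 3, 4}; ◇(p ∧ ¬q) there: 1:T, 3:T, 4:F. ✗
3: successors {1}; ◇(p ∧ ¬q) there: 1:T. ✓
4: successors {3, 5}; ◇(p ∧ ¬q) there: 3:T, 5:F. ✗
5: successors {2, 4, 5}; ◇(p ∧ ¬q) there: 2:T, 4:F, 5:F. ✗
Satisfying worlds: {1, 3}.

2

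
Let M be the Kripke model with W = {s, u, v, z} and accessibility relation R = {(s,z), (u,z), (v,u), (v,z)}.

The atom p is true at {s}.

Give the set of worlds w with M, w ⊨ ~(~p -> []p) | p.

s: ~(~p -> []p) is F, p is T. ✓
u: ~(~p -> []p) is T, p is F. ✓
v: ~(~p -> []p) is T, p is F. ✓
z: ~(~p -> []p) is F, p is F. ✗

{s, u, v}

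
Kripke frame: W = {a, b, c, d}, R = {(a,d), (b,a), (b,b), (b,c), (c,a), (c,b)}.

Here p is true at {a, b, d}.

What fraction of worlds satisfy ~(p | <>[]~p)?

a: p | <>[]~p is T. ✗
b: p | <>[]~p is T. ✗
c: p | <>[]~p is F. ✓
d: p | <>[]~p is T. ✗
That's 1 of 4 worlds, so 1/4.

1/4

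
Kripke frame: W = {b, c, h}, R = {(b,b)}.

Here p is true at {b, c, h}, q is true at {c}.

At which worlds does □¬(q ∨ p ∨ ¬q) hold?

{c, h}

b: successors {b}; ¬(q ∨ p ∨ ¬q) there: b:F. ✗
c: no successors, so □¬(q ∨ p ∨ ¬q) holds vacuously. ✓
h: no successors, so □¬(q ∨ p ∨ ¬q) holds vacuously. ✓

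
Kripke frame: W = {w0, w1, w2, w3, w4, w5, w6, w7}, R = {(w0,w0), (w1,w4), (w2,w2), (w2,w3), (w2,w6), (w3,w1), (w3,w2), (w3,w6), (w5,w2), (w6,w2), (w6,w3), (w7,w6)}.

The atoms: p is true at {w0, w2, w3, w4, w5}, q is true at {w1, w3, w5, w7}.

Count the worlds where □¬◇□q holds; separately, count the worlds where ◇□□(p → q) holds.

For □¬◇□q:
w0: successors {w0}; ¬◇□q there: w0:T. ✓
w1: successors {w4}; ¬◇□q there: w4:T. ✓
w2: successors {w2, w3, w6}; ¬◇□q there: w2:T, w3:T, w6:T. ✓
w3: successors {w1, w2, w6}; ¬◇□q there: w1:F, w2:T, w6:T. ✗
w4: no successors, so □¬◇□q holds vacuously. ✓
w5: successors {w2}; ¬◇□q there: w2:T. ✓
w6: successors {w2, w3}; ¬◇□q there: w2:T, w3:T. ✓
w7: successors {w6}; ¬◇□q there: w6:T. ✓
— 7 worlds.
For ◇□□(p → q):
w0: successors {w0}; □□(p → q) there: w0:F. ✗
w1: successors {w4}; □□(p → q) there: w4:T. ✓
w2: successors {w2, w3, w6}; □□(p → q) there: w2:F, w3:F, w6:F. ✗
w3: successors {w1, w2, w6}; □□(p → q) there: w1:T, w2:F, w6:F. ✓
w4: no successors, so ◇□□(p → q) fails. ✗
w5: successors {w2}; □□(p → q) there: w2:F. ✗
w6: successors {w2, w3}; □□(p → q) there: w2:F, w3:F. ✗
w7: successors {w6}; □□(p → q) there: w6:F. ✗
— 2 worlds.

7 and 2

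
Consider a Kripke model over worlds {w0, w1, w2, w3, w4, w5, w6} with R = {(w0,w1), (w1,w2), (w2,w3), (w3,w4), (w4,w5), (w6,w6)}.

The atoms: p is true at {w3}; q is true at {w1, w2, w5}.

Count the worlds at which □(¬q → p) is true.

5

w0: successors {w1}; ¬q → p there: w1:T. ✓
w1: successors {w2}; ¬q → p there: w2:T. ✓
w2: successors {w3}; ¬q → p there: w3:T. ✓
w3: successors {w4}; ¬q → p there: w4:F. ✗
w4: successors {w5}; ¬q → p there: w5:T. ✓
w5: no successors, so □(¬q → p) holds vacuously. ✓
w6: successors {w6}; ¬q → p there: w6:F. ✗
Satisfying worlds: {w0, w1, w2, w4, w5}.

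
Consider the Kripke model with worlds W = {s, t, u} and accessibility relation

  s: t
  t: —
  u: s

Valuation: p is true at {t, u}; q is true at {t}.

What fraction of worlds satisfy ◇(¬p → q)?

1/3

s: successors {t}; ¬p → q there: t:T. ✓
t: no successors, so ◇(¬p → q) fails. ✗
u: successors {s}; ¬p → q there: s:F. ✗
That's 1 of 3 worlds, so 1/3.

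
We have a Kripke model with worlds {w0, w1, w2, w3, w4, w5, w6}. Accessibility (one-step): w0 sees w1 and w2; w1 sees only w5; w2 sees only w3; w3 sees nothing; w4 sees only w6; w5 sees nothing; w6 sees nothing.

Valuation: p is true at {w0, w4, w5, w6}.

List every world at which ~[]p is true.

{w0, w2}

w0: []p is F. ✓
w1: []p is T. ✗
w2: []p is F. ✓
w3: []p is T. ✗
w4: []p is T. ✗
w5: []p is T. ✗
w6: []p is T. ✗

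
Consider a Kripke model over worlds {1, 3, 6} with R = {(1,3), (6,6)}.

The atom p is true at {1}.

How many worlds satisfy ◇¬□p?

1

1: successors {3}; ¬□p there: 3:F. ✗
3: no successors, so ◇¬□p fails. ✗
6: successors {6}; ¬□p there: 6:T. ✓
Satisfying worlds: {6}.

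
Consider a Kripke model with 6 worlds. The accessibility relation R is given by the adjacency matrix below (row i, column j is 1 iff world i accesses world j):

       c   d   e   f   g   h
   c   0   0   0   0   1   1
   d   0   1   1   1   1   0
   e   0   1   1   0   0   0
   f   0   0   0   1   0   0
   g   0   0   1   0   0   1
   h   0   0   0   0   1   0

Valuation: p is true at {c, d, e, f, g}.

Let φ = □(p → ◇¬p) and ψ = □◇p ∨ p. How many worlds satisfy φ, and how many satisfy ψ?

For □(p → ◇¬p):
c: successors {g, h}; p → ◇¬p there: g:T, h:T. ✓
d: successors {d, e, f, g}; p → ◇¬p there: d:F, e:F, f:F, g:T. ✗
e: successors {d, e}; p → ◇¬p there: d:F, e:F. ✗
f: successors {f}; p → ◇¬p there: f:F. ✗
g: successors {e, h}; p → ◇¬p there: e:F, h:T. ✗
h: successors {g}; p → ◇¬p there: g:T. ✓
— 2 worlds.
For □◇p ∨ p:
c: □◇p is T, p is T. ✓
d: □◇p is T, p is T. ✓
e: □◇p is T, p is T. ✓
f: □◇p is T, p is T. ✓
g: □◇p is T, p is T. ✓
h: □◇p is T, p is F. ✓
— 6 worlds.

2 and 6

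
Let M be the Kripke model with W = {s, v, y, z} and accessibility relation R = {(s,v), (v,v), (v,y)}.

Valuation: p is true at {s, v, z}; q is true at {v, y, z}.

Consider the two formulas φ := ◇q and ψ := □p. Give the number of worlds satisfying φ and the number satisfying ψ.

2 and 3

For ◇q:
s: successors {v}; q there: v:T. ✓
v: successors {v, y}; q there: v:T, y:T. ✓
y: no successors, so ◇q fails. ✗
z: no successors, so ◇q fails. ✗
— 2 worlds.
For □p:
s: successors {v}; p there: v:T. ✓
v: successors {v, y}; p there: v:T, y:F. ✗
y: no successors, so □p holds vacuously. ✓
z: no successors, so □p holds vacuously. ✓
— 3 worlds.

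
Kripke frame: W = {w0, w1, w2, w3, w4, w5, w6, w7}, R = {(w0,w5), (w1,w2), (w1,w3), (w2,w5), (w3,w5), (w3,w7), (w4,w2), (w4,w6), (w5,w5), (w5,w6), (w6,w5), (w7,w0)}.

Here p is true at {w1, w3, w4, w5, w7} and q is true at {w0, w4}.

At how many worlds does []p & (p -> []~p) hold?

w0: []p is T, p -> []~p is T. ✓
w1: []p is F, p -> []~p is F. ✗
w2: []p is T, p -> []~p is T. ✓
w3: []p is T, p -> []~p is F. ✗
w4: []p is F, p -> []~p is T. ✗
w5: []p is F, p -> []~p is F. ✗
w6: []p is T, p -> []~p is T. ✓
w7: []p is F, p -> []~p is T. ✗
Satisfying worlds: {w0, w2, w6}.

3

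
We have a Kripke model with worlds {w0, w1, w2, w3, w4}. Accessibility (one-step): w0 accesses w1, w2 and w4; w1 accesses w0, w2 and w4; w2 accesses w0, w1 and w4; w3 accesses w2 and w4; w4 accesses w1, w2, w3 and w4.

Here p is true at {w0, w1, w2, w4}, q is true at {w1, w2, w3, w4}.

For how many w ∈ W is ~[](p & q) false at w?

w0: [](p & q) is T. ✗
w1: [](p & q) is F. ✓
w2: [](p & q) is F. ✓
w3: [](p & q) is T. ✗
w4: [](p & q) is F. ✓
Satisfying worlds: {w1, w2, w4}.
So ~[](p & q) fails at the other 2 worlds.

2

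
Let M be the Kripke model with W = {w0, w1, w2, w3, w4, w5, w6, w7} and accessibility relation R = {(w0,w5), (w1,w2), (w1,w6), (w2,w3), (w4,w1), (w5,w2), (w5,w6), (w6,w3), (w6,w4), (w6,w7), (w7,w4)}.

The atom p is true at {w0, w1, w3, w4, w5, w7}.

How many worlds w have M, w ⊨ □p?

6

w0: successors {w5}; p there: w5:T. ✓
w1: successors {w2, w6}; p there: w2:F, w6:F. ✗
w2: successors {w3}; p there: w3:T. ✓
w3: no successors, so □p holds vacuously. ✓
w4: successors {w1}; p there: w1:T. ✓
w5: successors {w2, w6}; p there: w2:F, w6:F. ✗
w6: successors {w3, w4, w7}; p there: w3:T, w4:T, w7:T. ✓
w7: successors {w4}; p there: w4:T. ✓
Satisfying worlds: {w0, w2, w3, w4, w6, w7}.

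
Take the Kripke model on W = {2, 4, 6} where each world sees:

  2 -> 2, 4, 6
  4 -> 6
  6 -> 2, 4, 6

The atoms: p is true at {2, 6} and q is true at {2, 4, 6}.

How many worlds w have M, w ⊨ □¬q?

0

2: successors {2, 4, 6}; ¬q there: 2:F, 4:F, 6:F. ✗
4: successors {6}; ¬q there: 6:F. ✗
6: successors {2, 4, 6}; ¬q there: 2:F, 4:F, 6:F. ✗
Satisfying worlds: ∅.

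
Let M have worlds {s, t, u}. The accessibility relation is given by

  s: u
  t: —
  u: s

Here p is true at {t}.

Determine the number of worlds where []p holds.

s: successors {u}; p there: u:F. ✗
t: no successors, so []p holds vacuously. ✓
u: successors {s}; p there: s:F. ✗
Satisfying worlds: {t}.

1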